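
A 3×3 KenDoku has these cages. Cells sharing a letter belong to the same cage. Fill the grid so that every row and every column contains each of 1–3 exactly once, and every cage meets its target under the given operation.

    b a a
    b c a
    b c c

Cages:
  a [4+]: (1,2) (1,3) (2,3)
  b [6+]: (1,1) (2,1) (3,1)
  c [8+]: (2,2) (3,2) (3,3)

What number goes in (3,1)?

1

Cage a needs sum 4, so (1,2) = 1.
Cage a has sum 4; hence (1,3) = 2.
Cage c has sum 8, leaving (2,2) = 3.
Cage a needs sum 4; hence (2,3) = 1.
Cage c has sum 8, which forces (3,2) = 2.
The 3 cells of cage c must have sum 8; hence (3,3) = 3.
Row 1 now contains 2, which forces (1,1) = 3.
Row 2 now contains 1; hence (2,1) = 2.
Row 3 already has 3, which forces (3,1) = 1.
Filled in: 3 1 2 / 2 3 1 / 1 2 3.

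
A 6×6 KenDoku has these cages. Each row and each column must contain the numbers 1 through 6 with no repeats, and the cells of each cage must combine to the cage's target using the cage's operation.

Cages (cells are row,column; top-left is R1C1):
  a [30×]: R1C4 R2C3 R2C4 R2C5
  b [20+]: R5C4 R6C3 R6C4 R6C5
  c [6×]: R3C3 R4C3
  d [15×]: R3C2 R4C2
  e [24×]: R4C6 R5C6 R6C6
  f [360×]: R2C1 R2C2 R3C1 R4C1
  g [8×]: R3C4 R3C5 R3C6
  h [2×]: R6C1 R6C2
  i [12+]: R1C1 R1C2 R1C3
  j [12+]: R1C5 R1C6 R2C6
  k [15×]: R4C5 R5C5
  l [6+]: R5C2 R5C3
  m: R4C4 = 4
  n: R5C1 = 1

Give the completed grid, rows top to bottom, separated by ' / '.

M is a freebie, which forces R4C4 = 4.
N is a freebie; hence R5C1 = 1.
1 is placed in column 1; hence R6C1 = 2.
Row 6 already has 2; hence R6C2 = 1.
R4C2 and R4C5 in row 4 are {3, 5}, which forces R4C1 = 6.
Cage e needs product 24; hence R6C6 = 4.
The 3 cells of cage g must have product 8; hence R3C5 = 4.
Cage b has sum 20; hence R5C4 = 6.
Row 5 already has 6, so R5C6 = 3.
Cage k's pair has product 15, so R4C5 = 3.
Cage e has product 24, leaving R4C6 = 2.
Row 5 already has 3, leaving R5C5 = 5.
5 is placed in column 5; hence R6C5 = 6.
Column 5 now contains 6; hence R1C5 = 1.
1 is placed in column 5; hence R2C5 = 2.
The two cells of cage d must have product 15; hence R3C2 = 3.
Cage c's pair has product 6, so R3C3 = 6.
The 3 cells of cage g must have product 8, which forces R3C4 = 2.
Column 6 now contains 2, leaving R3C6 = 1.
Row 4 now contains 3, which forces R4C2 = 5.
Row 4 already has 2, which forces R4C3 = 1.
Cage f needs product 360, leaving R2C1 = 3.
Column 2 now contains 5, leaving R2C2 = 4.
Row 2 already has 3; hence R2C3 = 5.
The 4 cells of cage a must have product 30; hence R2C4 = 1.
5 is placed in row 2, which forces R2C6 = 6.
3 is placed in row 3, so R3C1 = 5.
4 is placed in column 2, leaving R5C2 = 2.
2 is placed in row 5, which forces R5C3 = 4.
Column 3 already has 5, leaving R6C3 = 3.
3 is placed in row 6; hence R6C4 = 5.
Column 1 now contains 5, so R1C1 = 4.
4 is placed in column 2, leaving R1C2 = 6.
Column 3 already has 3, leaving R1C3 = 2.
5 is placed in column 4, which forces R1C4 = 3.
Column 6 already has 6, leaving R1C6 = 5.

4 6 2 3 1 5 / 3 4 5 1 2 6 / 5 3 6 2 4 1 / 6 5 1 4 3 2 / 1 2 4 6 5 3 / 2 1 3 5 6 4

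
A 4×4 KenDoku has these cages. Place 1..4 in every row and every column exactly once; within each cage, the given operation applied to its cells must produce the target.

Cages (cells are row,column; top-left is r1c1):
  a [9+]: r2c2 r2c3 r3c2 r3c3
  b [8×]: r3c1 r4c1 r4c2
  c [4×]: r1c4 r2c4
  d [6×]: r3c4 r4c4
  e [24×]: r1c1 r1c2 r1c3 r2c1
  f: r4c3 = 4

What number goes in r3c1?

4

Cage f is a single given cell, leaving r4c3 = 4.
The 3 cells of cage b must have product 8, leaving r3c1 = 4.
Cage e needs product 24, so r1c2 = 4.
4 is placed in row 1, which forces r1c4 = 1.
Column 4 now contains 1, leaving r2c4 = 4.
The 4 cells of cage e must have product 24, which forces r2c1 = 1.
1 is placed in column 1, leaving r4c1 = 2.
Row 4 already has 2; hence r4c2 = 1.
Row 4 already has 2, so r4c4 = 3.
Column 1 already has 2, which forces r1c1 = 3.
Cage e has product 24; hence r1c3 = 2.
Cage a needs sum 9, which forces r2c2 = 2.
Cage a needs sum 9, which forces r2c3 = 3.
Cage a has sum 9; hence r3c2 = 3.
Cage a has sum 9; hence r3c3 = 1.
Column 4 now contains 3, which forces r3c4 = 2.
The full grid is 3 4 2 1 / 1 2 3 4 / 4 3 1 2 / 2 1 4 3.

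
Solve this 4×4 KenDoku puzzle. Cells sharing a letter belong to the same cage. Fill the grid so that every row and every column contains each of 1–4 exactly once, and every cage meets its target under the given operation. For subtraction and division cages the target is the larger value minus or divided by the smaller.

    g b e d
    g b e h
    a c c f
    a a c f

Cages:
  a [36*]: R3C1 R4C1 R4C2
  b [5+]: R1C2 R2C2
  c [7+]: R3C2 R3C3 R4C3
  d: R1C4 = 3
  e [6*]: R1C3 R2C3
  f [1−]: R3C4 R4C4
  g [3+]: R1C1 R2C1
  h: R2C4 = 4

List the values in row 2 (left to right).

2 1 3 4

Cage d is given, leaving R1C4 = 3.
Cage h is a single given cell; hence R2C4 = 4.
The 3 cells of cage a must have product 36; hence R3C1 = 3.
The 3 cells of cage a must have product 36; hence R4C1 = 4.
Cage a has product 36, which forces R4C2 = 3.
Cage b's pair has sum 5, which forces R1C2 = 4.
3 is placed in row 1, leaving R1C3 = 2.
The two cells of cage b must have sum 5, leaving R2C2 = 1.
The two cells of cage e must have product 6, which forces R2C3 = 3.
1 is placed in column 2; hence R3C2 = 2.
Row 3 already has 2, which forces R3C4 = 1.
Column 3 now contains 2, leaving R4C3 = 1.
1 is placed in column 4, so R4C4 = 2.
Row 1 already has 2, so R1C1 = 1.
Row 2 already has 1, leaving R2C1 = 2.
Row 3 already has 1; hence R3C3 = 4.
Completed grid: 1 4 2 3 / 2 1 3 4 / 3 2 4 1 / 4 3 1 2.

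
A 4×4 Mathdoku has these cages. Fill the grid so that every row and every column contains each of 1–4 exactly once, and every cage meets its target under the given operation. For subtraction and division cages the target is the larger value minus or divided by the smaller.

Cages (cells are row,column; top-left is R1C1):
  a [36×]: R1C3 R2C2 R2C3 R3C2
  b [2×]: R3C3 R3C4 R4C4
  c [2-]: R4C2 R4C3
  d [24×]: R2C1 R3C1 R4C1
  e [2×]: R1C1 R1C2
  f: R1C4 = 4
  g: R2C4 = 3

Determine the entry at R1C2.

2

Cage f is a single given cell, which forces R1C4 = 4.
Cage g is given, so R2C4 = 3.
The 3 cells of cage b must have product 2, so R3C3 = 1.
Cage b needs product 2; hence R3C4 = 2.
The 3 cells of cage b must have product 2, which forces R4C4 = 1.
Cage a needs product 36, leaving R1C3 = 3.
The 4 cells of cage a must have product 36; hence R2C2 = 1.
The 4 cells of cage a must have product 36, which forces R2C3 = 4.
Cage a needs product 36; hence R3C2 = 3.
4 is placed in column 3, leaving R4C3 = 2.
Cage e needs two cells with product 2; hence R1C1 = 1.
Column 2 now contains 1, leaving R1C2 = 2.
4 is placed in row 2, leaving R2C1 = 2.
3 is placed in row 3, which forces R3C1 = 4.
Cage d needs product 24; hence R4C1 = 3.
Row 4 already has 2, which forces R4C2 = 4.
Filled in: 1 2 3 4 / 2 1 4 3 / 4 3 1 2 / 3 4 2 1.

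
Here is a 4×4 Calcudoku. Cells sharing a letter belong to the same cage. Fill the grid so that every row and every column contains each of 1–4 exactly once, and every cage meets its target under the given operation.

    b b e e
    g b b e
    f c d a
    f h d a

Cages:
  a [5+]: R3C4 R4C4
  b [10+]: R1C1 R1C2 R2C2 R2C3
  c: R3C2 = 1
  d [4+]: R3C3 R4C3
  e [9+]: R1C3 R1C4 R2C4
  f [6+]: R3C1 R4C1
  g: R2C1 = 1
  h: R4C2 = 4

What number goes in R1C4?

G is a freebie, so R2C1 = 1.
C is a freebie, which forces R3C2 = 1.
Row 3 now contains 1, leaving R3C3 = 3.
Cage h is given, which forces R4C2 = 4.
Column 3 now contains 3, so R4C3 = 1.
The 4 cells of cage b must have sum 10, leaving R1C1 = 3.
Cage b needs sum 10, leaving R1C2 = 2.
2 is placed in row 1; hence R1C3 = 4.
Row 1 already has 4, so R1C4 = 1.
The 4 cells of cage b must have sum 10, leaving R2C2 = 3.
Cage b has sum 10; hence R2C3 = 2.
2 is placed in row 2, leaving R2C4 = 4.
Cage f's pair has sum 6; hence R3C1 = 4.
Cage a's pair has sum 5, leaving R3C4 = 2.
Row 4 now contains 4, which forces R4C1 = 2.
Cage a needs two cells with sum 5; hence R4C4 = 3.
The full grid is 3 2 4 1 / 1 3 2 4 / 4 1 3 2 / 2 4 1 3.

1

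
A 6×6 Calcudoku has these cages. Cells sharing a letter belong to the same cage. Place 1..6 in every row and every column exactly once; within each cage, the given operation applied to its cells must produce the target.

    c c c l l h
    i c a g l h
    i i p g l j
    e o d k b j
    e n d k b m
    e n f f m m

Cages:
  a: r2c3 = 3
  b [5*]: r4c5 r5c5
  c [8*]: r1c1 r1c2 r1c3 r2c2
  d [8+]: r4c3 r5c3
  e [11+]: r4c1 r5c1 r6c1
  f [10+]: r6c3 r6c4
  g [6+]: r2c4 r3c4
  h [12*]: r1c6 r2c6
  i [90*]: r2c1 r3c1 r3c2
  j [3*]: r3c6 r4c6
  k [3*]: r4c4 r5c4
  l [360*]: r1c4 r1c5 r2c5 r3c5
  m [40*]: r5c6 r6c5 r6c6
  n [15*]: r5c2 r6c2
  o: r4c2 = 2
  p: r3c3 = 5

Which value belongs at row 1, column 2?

4

Cage c needs product 8, leaving r2c2 = 1.
Cage a is given; hence r2c3 = 3.
Cage p is a single given cell, so r3c3 = 5.
Cage o is a single given cell, which forces r4c2 = 2.
Row 4 already has 2, leaving r4c3 = 6.
6 is placed in column 3, which forces r5c3 = 2.
6 is placed in column 3, leaving r6c3 = 4.
4 is placed in row 6, which forces r6c4 = 6.
Cage c has product 8, so r1c1 = 2.
Column 2 now contains 2, leaving r1c2 = 4.
Column 3 already has 4, so r1c3 = 1.
The 3 cells of cage i must have product 90, which forces r2c1 = 5.
Cage m has product 40, which forces r5c6 = 4.
Column 1 now contains 2, leaving r6c1 = 1.
The two cells of cage h must have product 12, leaving r1c6 = 6.
Cage h needs two cells with product 12, which forces r2c6 = 2.
Cage e needs sum 11, which forces r4c1 = 4.
4 is placed in row 5; hence r5c1 = 6.
Column 6 now contains 2, so r6c6 = 5.
Row 2 already has 2; hence r2c4 = 4.
Row 2 already has 4, leaving r2c5 = 6.
6 is placed in column 1, so r3c1 = 3.
Cage i needs product 90, leaving r3c2 = 6.
Cage g's pair has sum 6, so r3c4 = 2.
Column 5 already has 6, leaving r3c5 = 4.
Row 3 now contains 3; hence r3c6 = 1.
1 is placed in column 6, so r4c6 = 3.
The two cells of cage n must have product 15, leaving r5c2 = 5.
5 is placed in row 5, which forces r5c5 = 1.
Row 6 now contains 5; hence r6c2 = 3.
Row 6 now contains 5, leaving r6c5 = 2.
Row 4 now contains 3, leaving r4c4 = 1.
Column 5 now contains 1; hence r4c5 = 5.
Row 5 already has 1, leaving r5c4 = 3.
Column 4 now contains 3; hence r1c4 = 5.
Column 5 now contains 5, which forces r1c5 = 3.
Filled in: 2 4 1 5 3 6 / 5 1 3 4 6 2 / 3 6 5 2 4 1 / 4 2 6 1 5 3 / 6 5 2 3 1 4 / 1 3 4 6 2 5.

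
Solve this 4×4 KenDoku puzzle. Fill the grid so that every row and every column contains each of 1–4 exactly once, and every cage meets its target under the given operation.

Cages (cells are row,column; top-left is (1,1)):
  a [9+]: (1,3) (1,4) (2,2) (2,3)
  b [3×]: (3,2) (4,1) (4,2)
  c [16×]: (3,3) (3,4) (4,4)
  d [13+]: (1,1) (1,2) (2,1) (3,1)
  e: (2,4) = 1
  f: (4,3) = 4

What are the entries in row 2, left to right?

4 2 3 1

The 4 cells of cage d must have sum 13; hence (1,2) = 4.
E is a freebie; hence (2,4) = 1.
Cage b has product 3; hence (3,2) = 1.
Column 4 now contains 1; hence (3,4) = 4.
Cage b has product 3, which forces (4,1) = 1.
The 3 cells of cage b must have product 3, leaving (4,2) = 3.
Cage f is a single given cell; hence (4,3) = 4.
Column 4 now contains 4, so (4,4) = 2.
Cage a needs sum 9, leaving (1,3) = 1.
Column 4 now contains 2, which forces (1,4) = 3.
Cage d has sum 13, leaving (2,1) = 4.
Column 2 now contains 3, leaving (2,2) = 2.
The 4 cells of cage a must have sum 9, so (2,3) = 3.
Row 3 now contains 4, leaving (3,3) = 2.
3 is placed in row 1; hence (1,1) = 2.
2 is placed in row 3, so (3,1) = 3.
The full grid is 2 4 1 3 / 4 2 3 1 / 3 1 2 4 / 1 3 4 2.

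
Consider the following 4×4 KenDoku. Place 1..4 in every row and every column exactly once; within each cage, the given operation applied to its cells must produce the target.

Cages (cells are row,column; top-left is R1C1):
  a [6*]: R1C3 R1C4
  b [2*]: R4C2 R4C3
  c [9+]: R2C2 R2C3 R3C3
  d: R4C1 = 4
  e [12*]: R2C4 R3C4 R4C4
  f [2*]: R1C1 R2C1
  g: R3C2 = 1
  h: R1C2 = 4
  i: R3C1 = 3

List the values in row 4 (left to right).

Cage h is given, which forces R1C2 = 4.
Cage i is a single given cell, so R3C1 = 3.
Cage g is given; hence R3C2 = 1.
Row 3 already has 1, so R3C4 = 4.
Cage d is given, leaving R4C1 = 4.
Column 2 already has 1, leaving R4C2 = 2.
Row 4 already has 2, so R4C3 = 1.
Row 4 already has 1, leaving R4C4 = 3.
The two cells of cage a must have product 6, so R1C3 = 3.
Column 4 already has 3, which forces R1C4 = 2.
Column 2 now contains 2, so R2C2 = 3.
The 3 cells of cage c must have sum 9; hence R2C3 = 4.
Column 4 already has 3, leaving R2C4 = 1.
Row 3 already has 4; hence R3C3 = 2.
Row 1 now contains 2, which forces R1C1 = 1.
1 is placed in row 2, leaving R2C1 = 2.
Completed grid: 1 4 3 2 / 2 3 4 1 / 3 1 2 4 / 4 2 1 3.

4 2 1 3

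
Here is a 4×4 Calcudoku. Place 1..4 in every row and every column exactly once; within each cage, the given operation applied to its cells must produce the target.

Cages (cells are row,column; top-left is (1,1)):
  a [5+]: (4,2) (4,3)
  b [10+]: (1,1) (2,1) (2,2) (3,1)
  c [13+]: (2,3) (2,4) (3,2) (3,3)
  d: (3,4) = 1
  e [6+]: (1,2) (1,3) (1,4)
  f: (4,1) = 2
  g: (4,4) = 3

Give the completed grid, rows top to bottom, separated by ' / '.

Cage d is a single given cell, so (3,4) = 1.
Cage f is a single given cell, so (4,1) = 2.
Cage g is a single given cell; hence (4,4) = 3.
3 is placed in column 4, leaving (1,4) = 2.
Cage b has sum 10; hence (2,2) = 2.
2 is placed in column 4, so (2,4) = 4.
Row 2 already has 4; hence (2,3) = 3.
The 4 cells of cage c must have sum 13, which forces (3,2) = 4.
Cage c needs sum 13, which forces (3,3) = 2.
Column 2 now contains 4, leaving (4,2) = 1.
Row 4 now contains 1; hence (4,3) = 4.
Cage b has sum 10, leaving (1,1) = 4.
Column 2 already has 1, which forces (1,2) = 3.
Column 3 already has 3, which forces (1,3) = 1.
3 is placed in row 2; hence (2,1) = 1.
4 is placed in row 3; hence (3,1) = 3.

4 3 1 2 / 1 2 3 4 / 3 4 2 1 / 2 1 4 3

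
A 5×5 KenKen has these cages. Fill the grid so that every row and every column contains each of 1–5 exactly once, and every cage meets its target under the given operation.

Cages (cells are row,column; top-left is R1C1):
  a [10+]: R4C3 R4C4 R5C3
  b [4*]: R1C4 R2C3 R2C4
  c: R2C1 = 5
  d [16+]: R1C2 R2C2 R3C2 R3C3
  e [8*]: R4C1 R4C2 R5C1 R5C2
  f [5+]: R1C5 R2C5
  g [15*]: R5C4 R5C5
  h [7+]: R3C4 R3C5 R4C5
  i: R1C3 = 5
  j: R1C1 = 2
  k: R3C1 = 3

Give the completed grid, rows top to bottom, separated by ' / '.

2 4 5 1 3 / 5 3 1 4 2 / 3 5 4 2 1 / 1 2 3 5 4 / 4 1 2 3 5

Cage j is a single given cell, leaving R1C1 = 2.
Cage i is given; hence R1C3 = 5.
Row 1 now contains 2, so R1C4 = 1.
Cage c is a single given cell, which forces R2C1 = 5.
1 is placed in column 4; hence R2C4 = 4.
K is a freebie; hence R3C1 = 3.
Column 3 now contains 5, which forces R3C3 = 4.
Row 3 now contains 3, leaving R3C4 = 2.
Cage d needs sum 16, leaving R1C2 = 4.
Row 1 already has 4, leaving R1C5 = 3.
The 4 cells of cage d must have sum 16, which forces R2C2 = 3.
Cage b has product 4, leaving R2C3 = 1.
1 is placed in row 2; hence R2C5 = 2.
Row 3 already has 2, so R3C2 = 5.
The 3 cells of cage h must have sum 7, which forces R3C5 = 1.
The 3 cells of cage a must have sum 10; hence R4C4 = 5.
Cage h has sum 7, leaving R4C5 = 4.
Column 4 now contains 5, which forces R5C4 = 3.
Column 5 already has 3; hence R5C5 = 5.
Row 4 now contains 4, which forces R4C1 = 1.
Cage e has product 8, so R4C2 = 2.
Cage a has sum 10, so R4C3 = 3.
The 4 cells of cage e must have product 8, leaving R5C1 = 4.
Cage e needs product 8; hence R5C2 = 1.
Row 5 now contains 3; hence R5C3 = 2.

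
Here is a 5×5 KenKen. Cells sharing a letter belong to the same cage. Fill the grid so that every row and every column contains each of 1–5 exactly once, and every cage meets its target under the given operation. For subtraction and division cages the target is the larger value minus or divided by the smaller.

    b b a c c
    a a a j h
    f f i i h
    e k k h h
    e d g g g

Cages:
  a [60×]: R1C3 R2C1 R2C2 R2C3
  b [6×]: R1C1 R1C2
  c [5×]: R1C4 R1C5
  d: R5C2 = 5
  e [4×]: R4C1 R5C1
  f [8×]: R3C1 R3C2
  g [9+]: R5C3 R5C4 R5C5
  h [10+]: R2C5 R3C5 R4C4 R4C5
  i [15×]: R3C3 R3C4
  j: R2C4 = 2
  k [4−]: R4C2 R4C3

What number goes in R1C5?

Cage j is a single given cell, leaving R2C4 = 2.
D is a freebie, which forces R5C2 = 5.
Column 2 already has 5, which forces R4C2 = 1.
Cage k needs two cells with difference 4, which forces R4C3 = 5.
Cage a has product 60; hence R2C1 = 5.
Column 3 now contains 5, so R3C3 = 3.
Cage i needs two cells with product 15, so R3C4 = 5.
Row 4 already has 1, which forces R4C1 = 4.
4 is placed in row 4, so R4C4 = 3.
Row 4 already has 3, leaving R4C5 = 2.
Cage e needs two cells with product 4, so R5C1 = 1.
3 is placed in column 4, which forces R5C4 = 4.
4 is placed in row 5, leaving R5C5 = 3.
Column 4 already has 5, so R1C4 = 1.
Cage c's pair has product 5, which forces R1C5 = 5.
Cage a needs product 60; hence R2C2 = 3.
Column 1 now contains 4; hence R3C1 = 2.
The two cells of cage f must have product 8; hence R3C2 = 4.
4 is placed in row 3, which forces R3C5 = 1.
4 is placed in row 5; hence R5C3 = 2.
2 is placed in column 1, so R1C1 = 3.
Column 2 now contains 3, leaving R1C2 = 2.
Row 1 now contains 1, so R1C3 = 4.
Cage a has product 60, so R2C3 = 1.
1 is placed in column 5, which forces R2C5 = 4.
The full grid is 3 2 4 1 5 / 5 3 1 2 4 / 2 4 3 5 1 / 4 1 5 3 2 / 1 5 2 4 3.

5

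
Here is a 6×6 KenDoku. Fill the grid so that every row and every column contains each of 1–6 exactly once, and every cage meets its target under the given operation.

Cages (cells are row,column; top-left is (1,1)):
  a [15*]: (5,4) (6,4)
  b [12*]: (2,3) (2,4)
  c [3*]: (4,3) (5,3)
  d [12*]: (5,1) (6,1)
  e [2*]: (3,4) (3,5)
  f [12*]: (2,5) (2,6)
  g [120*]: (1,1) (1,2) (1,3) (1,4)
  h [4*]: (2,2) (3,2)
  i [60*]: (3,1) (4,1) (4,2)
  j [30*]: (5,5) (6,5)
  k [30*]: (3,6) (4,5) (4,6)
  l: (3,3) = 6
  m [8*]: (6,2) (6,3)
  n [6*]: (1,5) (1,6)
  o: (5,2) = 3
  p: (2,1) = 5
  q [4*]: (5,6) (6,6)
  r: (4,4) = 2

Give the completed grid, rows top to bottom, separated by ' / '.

1 6 5 4 3 2 / 5 1 2 6 4 3 / 3 4 6 1 2 5 / 4 5 3 2 1 6 / 2 3 1 5 6 4 / 6 2 4 3 5 1

Cage p is given; hence (2,1) = 5.
Cage l is a single given cell, leaving (3,3) = 6.
R is a freebie, leaving (4,4) = 2.
Cage o is a single given cell, so (5,2) = 3.
Row 5 now contains 3, leaving (5,3) = 1.
Row 5 now contains 3, leaving (5,4) = 5.
5 is placed in row 5, leaving (5,5) = 6.
1 is placed in row 5, so (5,6) = 4.
5 is placed in column 4; hence (6,4) = 3.
6 is placed in column 5; hence (6,5) = 5.
4 is placed in column 6, so (6,6) = 1.
2 is placed in column 4, so (3,4) = 1.
Cage e's pair has product 2, which forces (3,5) = 2.
Row 3 now contains 2, which forces (3,6) = 5.
Cage i needs product 60, which forces (4,2) = 5.
Column 3 now contains 1, so (4,3) = 3.
3 is placed in row 4, leaving (4,5) = 1.
Column 6 now contains 5, leaving (4,6) = 6.
Row 5 already has 4, leaving (5,1) = 2.
The two cells of cage d must have product 12, which forces (6,1) = 6.
Cage g needs product 120; hence (1,3) = 5.
Column 5 now contains 1, which forces (1,5) = 3.
Cage n needs two cells with product 6, leaving (1,6) = 2.
The two cells of cage h must have product 4, which forces (2,2) = 1.
3 is placed in column 3, which forces (2,3) = 2.
Cage b needs two cells with product 12, so (2,4) = 6.
Column 5 now contains 2, leaving (2,5) = 4.
Column 6 now contains 6; hence (2,6) = 3.
The 3 cells of cage i must have product 60, which forces (3,1) = 3.
Row 3 now contains 1, so (3,2) = 4.
Row 4 now contains 6, so (4,1) = 4.
Column 2 now contains 4; hence (6,2) = 2.
Column 3 now contains 2, leaving (6,3) = 4.
Column 1 already has 4, so (1,1) = 1.
Column 2 now contains 4, which forces (1,2) = 6.
Column 4 now contains 6, which forces (1,4) = 4.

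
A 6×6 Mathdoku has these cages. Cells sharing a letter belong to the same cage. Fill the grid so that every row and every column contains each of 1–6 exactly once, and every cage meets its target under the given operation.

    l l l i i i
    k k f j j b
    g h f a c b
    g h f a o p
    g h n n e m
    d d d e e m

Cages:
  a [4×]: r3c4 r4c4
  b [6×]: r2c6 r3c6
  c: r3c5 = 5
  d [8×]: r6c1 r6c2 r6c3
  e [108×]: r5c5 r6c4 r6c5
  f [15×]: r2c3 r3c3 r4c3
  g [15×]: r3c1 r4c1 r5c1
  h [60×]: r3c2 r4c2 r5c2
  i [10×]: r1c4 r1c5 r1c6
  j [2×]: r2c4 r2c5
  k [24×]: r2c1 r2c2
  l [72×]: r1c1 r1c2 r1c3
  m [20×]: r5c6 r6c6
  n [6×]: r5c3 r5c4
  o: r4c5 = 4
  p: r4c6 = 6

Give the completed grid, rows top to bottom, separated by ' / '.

Cage c is given, so r3c5 = 5.
O is a freebie, so r4c5 = 4.
Cage p is given; hence r4c6 = 6.
Cage e needs product 108, so r5c5 = 6.
Cage e needs product 108, so r6c4 = 6.
The 3 cells of cage e must have product 108, leaving r6c5 = 3.
Cage a's pair has product 4; hence r3c4 = 4.
4 is placed in row 4; hence r4c4 = 1.
1 is placed in column 4, so r2c4 = 2.
Cage j needs two cells with product 2; hence r2c5 = 1.
Row 2 already has 2, which forces r2c6 = 3.
3 is placed in column 6, leaving r3c6 = 2.
2 is placed in column 4, so r5c4 = 3.
2 is placed in column 4, so r1c4 = 5.
Column 5 now contains 1, which forces r1c5 = 2.
The 3 cells of cage i must have product 10; hence r1c6 = 1.
3 is placed in row 2, leaving r2c3 = 5.
Cage f has product 15, so r3c3 = 1.
Cage f has product 15, leaving r4c3 = 3.
3 is placed in row 5; hence r5c3 = 2.
Column 3 now contains 2, which forces r6c3 = 4.
Row 6 now contains 4, leaving r6c6 = 5.
Column 3 now contains 4, so r1c3 = 6.
Row 3 already has 1, so r3c1 = 3.
3 is placed in row 3, leaving r3c2 = 6.
Row 4 now contains 3; hence r4c1 = 5.
Row 4 already has 5, which forces r4c2 = 2.
The 3 cells of cage g must have product 15; hence r5c1 = 1.
Column 6 now contains 5, so r5c6 = 4.
Column 1 now contains 1; hence r6c1 = 2.
Column 2 now contains 2, leaving r6c2 = 1.
Column 1 now contains 3; hence r1c1 = 4.
Cage l needs product 72, so r1c2 = 3.
The two cells of cage k must have product 24, so r2c1 = 6.
6 is placed in column 2, which forces r2c2 = 4.
Row 5 now contains 4, so r5c2 = 5.

4 3 6 5 2 1 / 6 4 5 2 1 3 / 3 6 1 4 5 2 / 5 2 3 1 4 6 / 1 5 2 3 6 4 / 2 1 4 6 3 5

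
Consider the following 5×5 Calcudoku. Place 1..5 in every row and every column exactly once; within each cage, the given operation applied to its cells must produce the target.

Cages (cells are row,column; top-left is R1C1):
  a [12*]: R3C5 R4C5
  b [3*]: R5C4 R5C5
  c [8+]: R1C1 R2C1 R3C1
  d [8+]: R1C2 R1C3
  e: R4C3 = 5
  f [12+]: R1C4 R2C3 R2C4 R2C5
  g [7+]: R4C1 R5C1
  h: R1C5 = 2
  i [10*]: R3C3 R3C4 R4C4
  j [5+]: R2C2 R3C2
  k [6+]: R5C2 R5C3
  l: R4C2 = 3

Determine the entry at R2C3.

Cage h is given; hence R1C5 = 2.
Cage l is given, so R4C2 = 3.
E is a freebie, leaving R4C3 = 5.
3 is placed in row 4; hence R4C5 = 4.
3 is placed in column 2, leaving R1C2 = 5.
5 is placed in column 3, which forces R1C3 = 3.
Cage i needs product 10; hence R3C4 = 5.
4 is placed in column 5, so R3C5 = 3.
Row 4 now contains 4; hence R4C1 = 2.
2 is placed in row 4, which forces R4C4 = 1.
Cage g needs two cells with sum 7, so R5C1 = 5.
Column 4 now contains 1, so R5C4 = 3.
Column 5 already has 3, which forces R5C5 = 1.
Column 4 now contains 1, which forces R1C4 = 4.
Cage c has sum 8, so R2C1 = 3.
Cage f needs sum 12, so R2C3 = 1.
The 4 cells of cage f must have sum 12, so R2C4 = 2.
Column 5 already has 1, leaving R2C5 = 5.
The 3 cells of cage i must have product 10, so R3C3 = 2.
Column 3 already has 2, which forces R5C3 = 4.
Row 1 already has 4; hence R1C1 = 1.
1 is placed in row 2, leaving R2C2 = 4.
Cage c has sum 8; hence R3C1 = 4.
Cage j needs two cells with sum 5, leaving R3C2 = 1.
Row 5 now contains 4; hence R5C2 = 2.
Filled in: 1 5 3 4 2 / 3 4 1 2 5 / 4 1 2 5 3 / 2 3 5 1 4 / 5 2 4 3 1.

1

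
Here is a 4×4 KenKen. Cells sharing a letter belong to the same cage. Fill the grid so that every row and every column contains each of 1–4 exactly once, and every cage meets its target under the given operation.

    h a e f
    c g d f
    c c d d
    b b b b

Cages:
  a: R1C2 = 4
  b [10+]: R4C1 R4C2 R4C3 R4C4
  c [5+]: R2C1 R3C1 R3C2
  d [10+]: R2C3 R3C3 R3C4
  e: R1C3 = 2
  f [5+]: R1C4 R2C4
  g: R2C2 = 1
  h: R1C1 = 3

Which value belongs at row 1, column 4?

1

Cage h is a single given cell, which forces R1C1 = 3.
Cage a is given, which forces R1C2 = 4.
E is a freebie, which forces R1C3 = 2.
Row 1 already has 2, so R1C4 = 1.
Cage g is a single given cell, which forces R2C2 = 1.
Column 1 already has 3, leaving R3C1 = 1.
Column 2 already has 1, leaving R3C2 = 2.
Column 3 now contains 2, which forces R3C3 = 4.
Row 3 already has 4, leaving R3C4 = 3.
Column 2 already has 2, which forces R4C2 = 3.
3 is placed in row 4; hence R4C3 = 1.
Row 2 now contains 1, which forces R2C1 = 2.
4 is placed in column 3; hence R2C3 = 3.
Cage f needs two cells with sum 5, which forces R2C4 = 4.
Column 1 now contains 2, which forces R4C1 = 4.
Column 4 already has 4, which forces R4C4 = 2.
Completed grid: 3 4 2 1 / 2 1 3 4 / 1 2 4 3 / 4 3 1 2.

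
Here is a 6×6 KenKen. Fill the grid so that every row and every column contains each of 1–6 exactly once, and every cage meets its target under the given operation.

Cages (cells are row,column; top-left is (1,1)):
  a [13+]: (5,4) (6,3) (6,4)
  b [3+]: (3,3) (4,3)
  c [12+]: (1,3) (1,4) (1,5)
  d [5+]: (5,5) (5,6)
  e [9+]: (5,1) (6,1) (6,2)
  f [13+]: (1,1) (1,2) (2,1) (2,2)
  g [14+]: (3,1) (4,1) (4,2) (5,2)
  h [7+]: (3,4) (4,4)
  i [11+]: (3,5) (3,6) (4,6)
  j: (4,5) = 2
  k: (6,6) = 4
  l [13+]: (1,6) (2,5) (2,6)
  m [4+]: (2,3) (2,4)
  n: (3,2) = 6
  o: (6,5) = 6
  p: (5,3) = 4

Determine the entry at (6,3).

5

Cage n is a single given cell, so (3,2) = 6.
J is a freebie; hence (4,5) = 2.
Cage p is a single given cell, so (5,3) = 4.
O is a freebie, so (6,5) = 6.
Cage k is a single given cell, leaving (6,6) = 4.
Cage b's pair has sum 3; hence (3,3) = 2.
2 is placed in row 4, so (4,3) = 1.
Cage d's pair has sum 5, so (5,5) = 3.
Cage d's pair has sum 5, which forces (5,6) = 2.
Column 3 already has 2, which forces (6,3) = 5.
Column 3 now contains 1, so (2,3) = 3.
Cage m's pair has sum 4, which forces (2,4) = 1.
Row 2 now contains 3, so (2,6) = 6.
The 3 cells of cage i must have sum 11, so (3,6) = 1.
Column 6 already has 6, so (4,6) = 5.
3 is placed in column 3, so (1,3) = 6.
Column 6 already has 5, so (1,6) = 3.
Cage l needs sum 13, which forces (2,5) = 4.
Cage i has sum 11, leaving (3,5) = 5.
Cage g needs sum 14, which forces (4,1) = 6.
Column 1 now contains 6; hence (5,1) = 5.
Cage g has sum 14; hence (5,2) = 1.
5 is placed in row 5, leaving (5,4) = 6.
Cage f needs sum 13, leaving (1,1) = 4.
The 4 cells of cage f must have sum 13, leaving (1,2) = 2.
Cage c has sum 12, leaving (1,4) = 5.
Column 5 now contains 4, leaving (1,5) = 1.
Column 1 now contains 5, leaving (2,1) = 2.
Cage f needs sum 13; hence (2,2) = 5.
Column 1 already has 4; hence (3,1) = 3.
Row 3 now contains 3, so (3,4) = 4.
4 is placed in column 4, which forces (4,4) = 3.
Cage e has sum 9; hence (6,1) = 1.
Cage e needs sum 9, so (6,2) = 3.
The 3 cells of cage a must have sum 13, which forces (6,4) = 2.
Row 4 already has 3; hence (4,2) = 4.
Completed grid: 4 2 6 5 1 3 / 2 5 3 1 4 6 / 3 6 2 4 5 1 / 6 4 1 3 2 5 / 5 1 4 6 3 2 / 1 3 5 2 6 4.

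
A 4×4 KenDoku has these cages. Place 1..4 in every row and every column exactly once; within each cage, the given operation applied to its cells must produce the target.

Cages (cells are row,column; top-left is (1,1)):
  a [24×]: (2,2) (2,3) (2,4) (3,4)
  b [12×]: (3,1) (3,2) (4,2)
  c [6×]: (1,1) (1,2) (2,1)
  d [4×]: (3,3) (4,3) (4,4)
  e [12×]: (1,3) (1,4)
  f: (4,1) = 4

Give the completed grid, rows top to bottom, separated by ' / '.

2 1 3 4 / 3 2 4 1 / 1 4 2 3 / 4 3 1 2

Cage f is given; hence (4,1) = 4.
Row 4 already has 4; hence (4,3) = 1.
Row 4 now contains 1, so (4,4) = 2.
Cage b needs product 12, leaving (3,1) = 1.
The 3 cells of cage b must have product 12, leaving (3,2) = 4.
Column 3 already has 1, so (3,3) = 2.
4 is placed in row 3, which forces (3,4) = 3.
Row 4 now contains 2; hence (4,2) = 3.
Cage c has product 6, which forces (1,2) = 1.
Cage e's pair has product 12, which forces (1,3) = 3.
Column 4 now contains 3, so (1,4) = 4.
Cage a has product 24; hence (2,2) = 2.
The 4 cells of cage a must have product 24; hence (2,3) = 4.
The 4 cells of cage a must have product 24, which forces (2,4) = 1.
3 is placed in row 1, which forces (1,1) = 2.
Row 2 already has 2, so (2,1) = 3.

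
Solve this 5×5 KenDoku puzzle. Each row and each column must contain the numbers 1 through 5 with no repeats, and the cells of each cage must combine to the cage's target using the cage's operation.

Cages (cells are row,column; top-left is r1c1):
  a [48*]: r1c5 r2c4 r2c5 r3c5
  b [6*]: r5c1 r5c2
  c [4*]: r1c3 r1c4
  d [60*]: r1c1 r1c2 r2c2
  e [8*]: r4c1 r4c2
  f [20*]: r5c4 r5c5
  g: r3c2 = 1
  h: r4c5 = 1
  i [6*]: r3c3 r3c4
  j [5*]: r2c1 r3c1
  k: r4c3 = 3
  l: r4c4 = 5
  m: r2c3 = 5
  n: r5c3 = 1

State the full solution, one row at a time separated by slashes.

3 5 4 1 2 / 1 4 5 2 3 / 5 1 2 3 4 / 4 2 3 5 1 / 2 3 1 4 5

M is a freebie, so r2c3 = 5.
G is a freebie, which forces r3c2 = 1.
Cage k is given, which forces r4c3 = 3.
Cage l is a single given cell, leaving r4c4 = 5.
H is a freebie, so r4c5 = 1.
Cage n is a single given cell, so r5c3 = 1.
5 is placed in column 4, so r5c4 = 4.
Row 5 now contains 4; hence r5c5 = 5.
Column 3 now contains 1, which forces r1c3 = 4.
4 is placed in column 4, leaving r1c4 = 1.
5 is placed in row 2, leaving r2c1 = 1.
4 is placed in column 4, which forces r2c4 = 2.
Row 3 already has 1, leaving r3c1 = 5.
Column 3 now contains 3, which forces r3c3 = 2.
Cage i's pair has product 6, which forces r3c4 = 3.
3 is placed in row 3, so r3c5 = 4.
5 is placed in column 1, so r1c1 = 3.
The 3 cells of cage d must have product 60; hence r1c2 = 5.
Cage a has product 48, which forces r1c5 = 2.
Cage d needs product 60, so r2c2 = 4.
Column 5 now contains 4, leaving r2c5 = 3.
Column 2 already has 4, leaving r4c2 = 2.
3 is placed in column 1, so r5c1 = 2.
2 is placed in column 2; hence r5c2 = 3.
Row 4 now contains 2, leaving r4c1 = 4.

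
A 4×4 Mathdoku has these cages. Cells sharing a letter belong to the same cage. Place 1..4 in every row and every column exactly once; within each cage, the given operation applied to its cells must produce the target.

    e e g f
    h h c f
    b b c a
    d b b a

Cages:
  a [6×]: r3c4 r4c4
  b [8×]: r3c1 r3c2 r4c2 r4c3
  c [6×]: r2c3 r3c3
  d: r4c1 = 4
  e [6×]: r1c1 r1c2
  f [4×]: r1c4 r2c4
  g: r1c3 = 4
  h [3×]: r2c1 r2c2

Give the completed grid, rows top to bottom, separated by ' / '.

2 3 4 1 / 3 1 2 4 / 1 4 3 2 / 4 2 1 3

G is a freebie; hence r1c3 = 4.
Row 1 now contains 4, which forces r1c4 = 1.
1 is placed in column 4, which forces r2c4 = 4.
Cage d is a single given cell, leaving r4c1 = 4.
Cage b needs product 8, so r3c1 = 1.
Cage b needs product 8, which forces r3c2 = 4.
Column 1 now contains 1, which forces r2c1 = 3.
The two cells of cage h must have product 3, leaving r2c2 = 1.
Row 2 now contains 3, leaving r2c3 = 2.
Column 3 now contains 2; hence r3c3 = 3.
Row 3 already has 3, leaving r3c4 = 2.
Column 2 now contains 1, which forces r4c2 = 2.
Column 3 now contains 2, so r4c3 = 1.
Column 4 now contains 2, so r4c4 = 3.
3 is placed in column 1; hence r1c1 = 2.
Column 2 already has 2, leaving r1c2 = 3.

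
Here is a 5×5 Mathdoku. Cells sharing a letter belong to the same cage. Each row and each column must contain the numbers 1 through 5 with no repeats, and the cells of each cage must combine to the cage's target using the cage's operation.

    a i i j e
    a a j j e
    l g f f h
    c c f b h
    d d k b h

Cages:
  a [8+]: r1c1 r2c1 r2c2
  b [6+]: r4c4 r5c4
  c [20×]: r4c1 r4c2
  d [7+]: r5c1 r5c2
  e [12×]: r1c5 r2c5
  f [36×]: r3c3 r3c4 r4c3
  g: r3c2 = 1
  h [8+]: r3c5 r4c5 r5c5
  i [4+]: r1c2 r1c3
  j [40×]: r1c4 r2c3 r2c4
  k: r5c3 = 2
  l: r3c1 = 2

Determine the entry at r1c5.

4

Cage l is a single given cell, so r3c1 = 2.
Cage g is a single given cell, so r3c2 = 1.
Cage f has product 36, which forces r3c3 = 4.
Cage f has product 36, which forces r3c4 = 3.
Row 3 already has 3, so r3c5 = 5.
Cage f needs product 36, so r4c3 = 3.
K is a freebie, which forces r5c3 = 2.
Column 2 now contains 1; hence r1c2 = 3.
Column 3 now contains 3, which forces r1c3 = 1.
Row 1 now contains 3; hence r1c5 = 4.
Column 3 already has 2, so r2c3 = 5.
4 is placed in column 5, leaving r2c5 = 3.
The 3 cells of cage h must have sum 8; hence r4c5 = 2.
Column 2 now contains 3, which forces r5c2 = 4.
Cage h has sum 8, which forces r5c5 = 1.
Row 1 now contains 4; hence r1c1 = 5.
Row 1 now contains 4, so r1c4 = 2.
The 3 cells of cage a must have sum 8; hence r2c1 = 1.
Column 2 already has 4, which forces r2c2 = 2.
Cage j has product 40, so r2c4 = 4.
Cage c needs two cells with product 20, leaving r4c1 = 4.
Column 2 already has 4, so r4c2 = 5.
Cage b needs two cells with sum 6, which forces r4c4 = 1.
Row 5 now contains 4, so r5c1 = 3.
Row 5 now contains 1, leaving r5c4 = 5.
Filled in: 5 3 1 2 4 / 1 2 5 4 3 / 2 1 4 3 5 / 4 5 3 1 2 / 3 4 2 5 1.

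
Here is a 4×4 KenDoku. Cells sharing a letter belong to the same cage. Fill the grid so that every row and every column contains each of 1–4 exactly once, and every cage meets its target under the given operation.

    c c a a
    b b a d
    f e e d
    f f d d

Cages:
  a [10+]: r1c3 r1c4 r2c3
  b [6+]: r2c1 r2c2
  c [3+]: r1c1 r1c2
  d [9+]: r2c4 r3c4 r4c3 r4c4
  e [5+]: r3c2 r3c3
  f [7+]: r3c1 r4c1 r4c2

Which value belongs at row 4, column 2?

The only place for 3 in row 1 is r1c4.
Cage a needs sum 10; hence r1c3 = 4.
Cage a has sum 10, leaving r2c3 = 3.
Cage d has sum 9, so r4c3 = 2.
Cage e needs two cells with sum 5; hence r3c2 = 4.
Column 3 now contains 2, leaving r3c3 = 1.
Row 3 now contains 1, which forces r3c4 = 2.
Cage b needs two cells with sum 6, so r2c1 = 4.
4 is placed in column 2, so r2c2 = 2.
4 is placed in row 2; hence r2c4 = 1.
2 is placed in row 3, which forces r3c1 = 3.
Cage f has sum 7, leaving r4c1 = 1.
Cage f has sum 7, leaving r4c2 = 3.
Column 4 now contains 1; hence r4c4 = 4.
Column 1 now contains 1, which forces r1c1 = 2.
Column 2 now contains 2, so r1c2 = 1.
Completed grid: 2 1 4 3 / 4 2 3 1 / 3 4 1 2 / 1 3 2 4.

3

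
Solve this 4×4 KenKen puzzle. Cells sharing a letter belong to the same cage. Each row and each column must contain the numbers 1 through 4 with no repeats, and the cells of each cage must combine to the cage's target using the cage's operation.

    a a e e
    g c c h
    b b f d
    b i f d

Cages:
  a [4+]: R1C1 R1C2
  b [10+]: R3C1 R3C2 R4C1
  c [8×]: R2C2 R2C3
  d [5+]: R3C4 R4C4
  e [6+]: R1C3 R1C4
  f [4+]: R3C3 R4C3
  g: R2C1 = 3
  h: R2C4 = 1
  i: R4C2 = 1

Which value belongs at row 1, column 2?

3

Cage g is a single given cell; hence R2C1 = 3.
H is a freebie, so R2C4 = 1.
Column 1 now contains 3; hence R4C1 = 4.
Cage i is a single given cell, which forces R4C2 = 1.
Row 4 now contains 1, leaving R4C3 = 3.
Row 4 now contains 3; hence R4C4 = 2.
Column 1 now contains 3; hence R1C1 = 1.
Column 2 now contains 1, which forces R1C2 = 3.
Cage e's pair has sum 6, so R1C3 = 2.
2 is placed in column 4, leaving R1C4 = 4.
Column 3 already has 2, which forces R2C3 = 4.
Column 1 already has 4, so R3C1 = 2.
Cage b has sum 10, which forces R3C2 = 4.
Column 3 already has 3, leaving R3C3 = 1.
Cage d needs two cells with sum 5, which forces R3C4 = 3.
Row 2 now contains 4; hence R2C2 = 2.
Completed grid: 1 3 2 4 / 3 2 4 1 / 2 4 1 3 / 4 1 3 2.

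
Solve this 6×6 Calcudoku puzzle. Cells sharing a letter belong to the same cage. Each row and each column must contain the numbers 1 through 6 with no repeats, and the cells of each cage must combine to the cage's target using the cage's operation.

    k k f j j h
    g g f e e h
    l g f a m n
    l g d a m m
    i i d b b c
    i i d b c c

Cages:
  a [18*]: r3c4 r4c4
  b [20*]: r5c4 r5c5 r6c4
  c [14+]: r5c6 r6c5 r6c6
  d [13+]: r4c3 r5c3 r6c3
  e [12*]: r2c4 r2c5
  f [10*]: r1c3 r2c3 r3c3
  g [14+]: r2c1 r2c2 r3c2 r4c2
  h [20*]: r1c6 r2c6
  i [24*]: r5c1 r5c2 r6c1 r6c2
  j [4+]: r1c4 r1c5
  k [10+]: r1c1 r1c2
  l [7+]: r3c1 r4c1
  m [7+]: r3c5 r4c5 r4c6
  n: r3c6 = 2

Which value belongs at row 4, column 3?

6

N is a freebie, so r3c6 = 2.
In row 1, 2 can only go at r1c3, so r1c3 = 2.
Row 1 needs a 5, and only r1c6 is open for it.
Column 6 now contains 5, leaving r2c6 = 4.
The 3 cells of cage c must have sum 14, which forces r6c5 = 5.
Cage b has product 20, which forces r5c4 = 5.
Row 4 needs a 5, and only r4c2 is open for it.
In column 4, 4 can only go at r6c4, so r6c4 = 4.
Cage b has product 20, so r5c5 = 1.
Cage j needs two cells with sum 4, leaving r1c4 = 1.
Column 5 already has 1, which forces r1c5 = 3.
Cage m needs sum 7, so r3c5 = 4.
Column 5 already has 1, so r4c5 = 2.
Cage m has sum 7, which forces r4c6 = 1.
The two cells of cage e must have product 12, leaving r2c4 = 2.
2 is placed in column 5, leaving r2c5 = 6.
Cage g has sum 14; hence r2c1 = 5.
Row 2 now contains 5, so r2c3 = 1.
Column 3 already has 1; hence r3c3 = 5.
Row 2 now contains 1, which forces r2c2 = 3.
Cage g has sum 14, leaving r3c2 = 1.
Column 2 already has 1; hence r6c2 = 2.
1 is placed in row 3, so r3c1 = 3.
Row 3 now contains 3, so r3c4 = 6.
The two cells of cage l must have sum 7; hence r4c1 = 4.
Column 4 now contains 6, leaving r4c4 = 3.
3 is placed in column 1; hence r5c1 = 2.
Cage i needs product 24, which forces r6c1 = 1.
Column 1 now contains 4, which forces r1c1 = 6.
The two cells of cage k must have sum 10, so r1c2 = 4.
Row 4 now contains 3; hence r4c3 = 6.
Cage i has product 24, so r5c2 = 6.
The 3 cells of cage d must have sum 13, which forces r5c3 = 4.
Row 5 already has 6, so r5c6 = 3.
The 3 cells of cage d must have sum 13, leaving r6c3 = 3.
3 is placed in column 6, which forces r6c6 = 6.
The full grid is 6 4 2 1 3 5 / 5 3 1 2 6 4 / 3 1 5 6 4 2 / 4 5 6 3 2 1 / 2 6 4 5 1 3 / 1 2 3 4 5 6.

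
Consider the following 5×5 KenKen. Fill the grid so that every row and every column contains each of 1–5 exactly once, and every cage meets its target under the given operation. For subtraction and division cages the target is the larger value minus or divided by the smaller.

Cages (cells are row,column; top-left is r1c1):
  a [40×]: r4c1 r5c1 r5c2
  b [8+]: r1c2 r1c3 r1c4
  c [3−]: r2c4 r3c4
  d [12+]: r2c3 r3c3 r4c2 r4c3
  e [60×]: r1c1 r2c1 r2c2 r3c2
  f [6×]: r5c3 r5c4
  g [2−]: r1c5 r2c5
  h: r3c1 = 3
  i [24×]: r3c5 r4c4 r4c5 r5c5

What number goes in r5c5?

H is a freebie, leaving r3c1 = 3.
Cage e needs product 60, leaving r2c2 = 3.
In row 5, 1 can only go at r5c5, so r5c5 = 1.
In column 5, 5 can only go at r2c5, so r2c5 = 5.
Cage g's pair has difference 2, leaving r1c5 = 3.
The 4 cells of cage i must have product 24, so r4c4 = 3.
Column 4 now contains 3, leaving r5c4 = 2.
Cage a has product 40; hence r4c1 = 2.
Row 4 already has 2, leaving r4c5 = 4.
Row 5 already has 2, which forces r5c3 = 3.
Column 5 now contains 4, so r3c5 = 2.
Cage d has sum 12, which forces r2c3 = 2.
Row 3 already has 2, leaving r3c3 = 4.
4 is placed in row 3, leaving r3c4 = 1.
Cage b has sum 8, leaving r1c2 = 2.
Cage b needs sum 8; hence r1c3 = 1.
Column 4 now contains 1; hence r1c4 = 5.
Column 4 now contains 1, which forces r2c4 = 4.
1 is placed in row 3, leaving r3c2 = 5.
5 is placed in column 2, so r4c2 = 1.
Column 3 now contains 1, so r4c3 = 5.
5 is placed in column 2; hence r5c2 = 4.
Row 1 already has 1, so r1c1 = 4.
Row 2 already has 4, so r2c1 = 1.
Row 5 now contains 4, which forces r5c1 = 5.
Completed grid: 4 2 1 5 3 / 1 3 2 4 5 / 3 5 4 1 2 / 2 1 5 3 4 / 5 4 3 2 1.

1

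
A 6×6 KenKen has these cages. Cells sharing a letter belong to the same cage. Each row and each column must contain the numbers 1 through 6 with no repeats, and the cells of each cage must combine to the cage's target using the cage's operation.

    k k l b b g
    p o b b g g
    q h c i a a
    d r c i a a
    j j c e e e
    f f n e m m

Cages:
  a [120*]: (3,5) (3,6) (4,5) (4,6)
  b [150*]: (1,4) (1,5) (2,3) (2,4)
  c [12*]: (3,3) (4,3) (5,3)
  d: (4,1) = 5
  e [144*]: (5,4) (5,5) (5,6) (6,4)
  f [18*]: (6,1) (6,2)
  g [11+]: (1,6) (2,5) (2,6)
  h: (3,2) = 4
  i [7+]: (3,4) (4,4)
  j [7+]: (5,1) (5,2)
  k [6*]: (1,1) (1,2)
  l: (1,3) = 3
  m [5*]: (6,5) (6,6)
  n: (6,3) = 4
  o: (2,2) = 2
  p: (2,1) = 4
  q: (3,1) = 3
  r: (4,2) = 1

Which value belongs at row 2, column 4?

3

Cage l is a single given cell, leaving (1,3) = 3.
Cage p is given, which forces (2,1) = 4.
Cage o is a single given cell, which forces (2,2) = 2.
Cage q is a single given cell, which forces (3,1) = 3.
H is a freebie; hence (3,2) = 4.
Cage d is given, which forces (4,1) = 5.
Cage r is a single given cell, leaving (4,2) = 1.
3 is placed in column 1, which forces (6,1) = 6.
Row 6 already has 6, leaving (6,2) = 3.
Cage n is a single given cell; hence (6,3) = 4.
Row 6 now contains 4, so (6,4) = 2.
The two cells of cage k must have product 6, which forces (1,1) = 1.
1 is placed in column 2, so (1,2) = 6.
6 is placed in row 1, so (1,4) = 5.
Row 1 now contains 5, leaving (1,5) = 2.
Row 1 now contains 2, which forces (1,6) = 4.
Cage i's pair has sum 7, so (3,4) = 1.
Row 3 already has 1, leaving (3,5) = 5.
5 is placed in row 3; hence (3,6) = 2.
Cage i's pair has sum 7; hence (4,4) = 6.
Row 4 already has 6; hence (4,6) = 3.
Column 1 now contains 1, so (5,1) = 2.
Column 2 already has 6; hence (5,2) = 5.
3 is placed in column 6, which forces (5,6) = 6.
Column 5 already has 5, which forces (6,5) = 1.
1 is placed in row 6, leaving (6,6) = 5.
Cage b needs product 150, so (2,3) = 5.
6 is placed in column 4, which forces (2,4) = 3.
Cage g needs sum 11, so (2,5) = 6.
Column 6 now contains 6, so (2,6) = 1.
Row 3 now contains 2; hence (3,3) = 6.
Row 4 already has 6, leaving (4,3) = 2.
Row 4 already has 3, which forces (4,5) = 4.
Row 5 now contains 6; hence (5,3) = 1.
Column 4 now contains 3; hence (5,4) = 4.
Column 5 already has 4; hence (5,5) = 3.
The full grid is 1 6 3 5 2 4 / 4 2 5 3 6 1 / 3 4 6 1 5 2 / 5 1 2 6 4 3 / 2 5 1 4 3 6 / 6 3 4 2 1 5.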